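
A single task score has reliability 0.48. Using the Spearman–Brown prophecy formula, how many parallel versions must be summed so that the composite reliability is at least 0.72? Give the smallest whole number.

k ≥ ρ*(1−ρ₁)/(ρ₁(1−ρ*)) = 0.72·0.52 / (0.48·0.28) = 2.786.
Smallest integer k = 3.

3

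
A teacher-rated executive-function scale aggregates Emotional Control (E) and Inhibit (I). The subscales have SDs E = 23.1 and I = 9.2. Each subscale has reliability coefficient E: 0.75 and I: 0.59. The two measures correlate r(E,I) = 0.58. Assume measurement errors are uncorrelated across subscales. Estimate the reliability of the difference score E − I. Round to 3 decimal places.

Var(E−I) = 23.1² + 9.2² − 2·23.1·9.2·0.58 = 618.25 − 246.523 = 371.727.
Under uncorrelated errors the observed covariances equal the true-score covariances, so only the own-variance terms attenuate.
True-score variance = [23.1²·0.75 + 9.2²·0.59] − 246.523 = 450.145 − 246.523 = 203.622.
Reliability = 203.622 / 371.727 = 0.548.

0.548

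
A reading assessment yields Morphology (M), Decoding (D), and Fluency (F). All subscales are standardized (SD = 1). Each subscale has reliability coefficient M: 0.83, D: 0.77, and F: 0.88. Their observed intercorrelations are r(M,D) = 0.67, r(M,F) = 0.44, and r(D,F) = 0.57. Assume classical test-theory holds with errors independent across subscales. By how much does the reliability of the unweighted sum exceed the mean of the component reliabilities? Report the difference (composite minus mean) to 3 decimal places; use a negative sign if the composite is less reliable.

0.092

Var(sum) = 3 + 3.36 = 6.36; true-score variance = 2.48 + 3.36 = 5.84; composite reliability = 0.9182.
Mean component reliability = 0.8267.
Difference = 0.9182 − 0.8267 = 0.092.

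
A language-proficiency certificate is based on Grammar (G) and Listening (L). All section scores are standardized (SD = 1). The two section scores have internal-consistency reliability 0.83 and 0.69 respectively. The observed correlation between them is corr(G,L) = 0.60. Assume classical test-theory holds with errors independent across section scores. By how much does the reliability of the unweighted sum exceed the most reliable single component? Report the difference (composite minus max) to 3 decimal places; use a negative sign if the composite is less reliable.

0.020

Var(sum) = 2 + 1.2 = 3.2; true-score variance = 1.52 + 1.2 = 2.72; composite reliability = 0.8500.
Max component reliability = 0.8300.
Difference = 0.8500 − 0.8300 = 0.020.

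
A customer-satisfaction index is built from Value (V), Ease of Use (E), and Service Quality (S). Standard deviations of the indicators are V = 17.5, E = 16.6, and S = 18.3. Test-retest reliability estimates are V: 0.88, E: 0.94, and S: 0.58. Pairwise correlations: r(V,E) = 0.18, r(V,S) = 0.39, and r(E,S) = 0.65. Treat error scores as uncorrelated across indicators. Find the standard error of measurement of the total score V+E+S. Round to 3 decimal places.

13.926

Var(total) = 916.7 + 749.289 = 1665.99.
True-score variance = 722.763 + 749.289 = 1472.05, so reliability = 0.8836.
Error variance = 1665.99 − 1472.05 = 193.937; SEM = √193.937 = 13.926.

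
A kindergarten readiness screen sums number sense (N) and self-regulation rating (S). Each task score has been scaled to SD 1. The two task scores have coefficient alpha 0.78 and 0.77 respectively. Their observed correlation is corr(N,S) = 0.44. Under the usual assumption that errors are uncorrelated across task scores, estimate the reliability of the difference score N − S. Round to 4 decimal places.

Var(N−S) = 1 + 1 − 2·0.44 = 2 − 0.88 = 1.12.
Under uncorrelated errors the observed covariances equal the true-score covariances, so only the own-variance terms attenuate.
True-score variance = [0.78 + 0.77] − 0.88 = 1.55 − 0.88 = 0.67.
Reliability = 0.67 / 1.12 = 0.5982.

0.5982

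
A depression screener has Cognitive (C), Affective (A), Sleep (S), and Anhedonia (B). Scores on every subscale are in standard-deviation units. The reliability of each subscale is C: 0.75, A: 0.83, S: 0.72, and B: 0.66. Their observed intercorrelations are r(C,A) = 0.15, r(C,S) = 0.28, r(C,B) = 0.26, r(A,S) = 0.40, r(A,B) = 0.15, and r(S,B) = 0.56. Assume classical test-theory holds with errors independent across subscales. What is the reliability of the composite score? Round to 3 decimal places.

0.863

Var(C+A+S+B) = 4 + 2·[0.15 + 0.28 + 0.26 + 0.40 + 0.15 + 0.56] = 4 + 3.6 = 7.6.
With uncorrelated errors the cross-covariances are all true-score covariance, so they carry over unchanged; only the diagonal terms shrink to ρᵢσᵢ².
True-score variance = [0.75 + 0.83 + 0.72 + 0.66] + 3.6 = 2.96 + 3.6 = 6.56.
Reliability = 6.56 / 7.6 = 0.863.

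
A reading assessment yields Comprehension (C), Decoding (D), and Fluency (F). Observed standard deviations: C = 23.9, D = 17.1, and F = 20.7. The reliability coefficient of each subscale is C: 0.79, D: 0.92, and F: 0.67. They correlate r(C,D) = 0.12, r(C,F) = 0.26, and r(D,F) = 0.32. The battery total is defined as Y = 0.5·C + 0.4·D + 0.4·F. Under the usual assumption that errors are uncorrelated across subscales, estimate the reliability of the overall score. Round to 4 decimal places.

Var(Y) = 0.5²·23.9² + 0.4²·17.1² + 0.4²·20.7² + 2·[0.2·23.9·17.1·0.12 + 0.2·23.9·20.7·0.26 + 0.16·17.1·20.7·0.32] = 258.147 + 107.316 = 365.462.
Because errors are independent across components, Cov(Tᵢ,Tⱼ) = Cov(Xᵢ,Xⱼ); the off-diagonal part of the true-score variance is the same as above.
True-score variance = [0.5²·23.9²·0.79 + 0.4²·17.1²·0.92 + 0.4²·20.7²·0.67] + 107.316 = 201.791 + 107.316 = 309.106.
Reliability = 309.106 / 365.462 = 0.8458.

0.8458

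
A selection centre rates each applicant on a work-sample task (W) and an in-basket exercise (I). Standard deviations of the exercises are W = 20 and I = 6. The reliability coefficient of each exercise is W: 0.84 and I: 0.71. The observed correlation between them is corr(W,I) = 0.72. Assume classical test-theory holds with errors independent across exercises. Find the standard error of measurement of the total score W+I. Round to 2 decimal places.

8.63

Var(total) = 436 + 172.8 = 608.8.
True-score variance = 361.56 + 172.8 = 534.36, so reliability = 0.8777.
Error variance = 608.8 − 534.36 = 74.44; SEM = √74.44 = 8.63.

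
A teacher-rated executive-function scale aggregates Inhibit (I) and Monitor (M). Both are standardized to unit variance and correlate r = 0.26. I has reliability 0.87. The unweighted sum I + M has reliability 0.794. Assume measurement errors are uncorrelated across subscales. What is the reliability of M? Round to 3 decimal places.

0.611

Var(I+M) = 2 + 2·0.26 = 2.520.
True-score variance = ρ_I + ρ_M + 2·0.26, so 0.794 = (0.87 + ρ_M + 0.52) / 2.520.
ρ_M = 0.794·2.520 − 0.87 − 0.52 = 0.611.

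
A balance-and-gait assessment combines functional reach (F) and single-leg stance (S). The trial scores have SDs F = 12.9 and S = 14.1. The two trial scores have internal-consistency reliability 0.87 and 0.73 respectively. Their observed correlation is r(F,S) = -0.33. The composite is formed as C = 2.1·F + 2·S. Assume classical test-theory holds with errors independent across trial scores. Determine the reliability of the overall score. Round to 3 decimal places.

Var(C) = 2.1²·12.9² + 2²·14.1² + 2·[4.2·12.9·14.1·(-0.33)] = 1529.11 − 504.199 = 1024.91.
With uncorrelated errors the cross-covariances are all true-score covariance, so they carry over unchanged; only the diagonal terms shrink to ρᵢσᵢ².
True-score variance = [2.1²·12.9²·0.87 + 2²·14.1²·0.73] − 504.199 = 1218.99 − 504.199 = 714.791.
Reliability = 714.791 / 1024.91 = 0.697.

0.697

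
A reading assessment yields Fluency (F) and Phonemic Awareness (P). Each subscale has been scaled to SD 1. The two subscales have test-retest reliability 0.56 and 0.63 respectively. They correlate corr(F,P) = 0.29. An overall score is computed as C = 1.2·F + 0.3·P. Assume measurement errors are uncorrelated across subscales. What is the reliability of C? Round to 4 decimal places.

0.6165

Var(C) = 1.2² + 0.3² + 2·[0.36·0.29] = 1.53 + 0.2088 = 1.7388.
With uncorrelated errors the cross-covariances are all true-score covariance, so they carry over unchanged; only the diagonal terms shrink to ρᵢσᵢ².
True-score variance = [1.2²·0.56 + 0.3²·0.63] + 0.2088 = 0.8631 + 0.2088 = 1.0719.
Reliability = 1.0719 / 1.7388 = 0.6165.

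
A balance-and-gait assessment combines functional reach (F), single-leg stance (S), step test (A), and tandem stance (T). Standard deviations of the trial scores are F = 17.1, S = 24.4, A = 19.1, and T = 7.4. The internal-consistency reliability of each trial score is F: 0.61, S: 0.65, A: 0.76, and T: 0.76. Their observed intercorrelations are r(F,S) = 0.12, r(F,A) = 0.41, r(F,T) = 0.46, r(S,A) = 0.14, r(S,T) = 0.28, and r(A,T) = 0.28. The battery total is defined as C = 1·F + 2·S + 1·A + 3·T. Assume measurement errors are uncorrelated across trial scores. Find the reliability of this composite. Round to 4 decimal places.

0.7885

Var(C) = 17.1² + 2²·24.4² + 19.1² + 3²·7.4² + 2·[2·17.1·24.4·0.12 + 17.1·19.1·0.41 + 3·17.1·7.4·0.46 + 2·24.4·19.1·0.14 + 6·24.4·7.4·0.28 + 3·19.1·7.4·0.28] = 3531.5 + 1922.46 = 5453.96.
With uncorrelated errors the cross-covariances are all true-score covariance, so they carry over unchanged; only the diagonal terms shrink to ρᵢσᵢ².
True-score variance = [17.1²·0.61 + 2²·24.4²·0.65 + 19.1²·0.76 + 3²·7.4²·0.76] + 1922.46 = 2378.12 + 1922.46 = 4300.58.
Reliability = 4300.58 / 5453.96 = 0.7885.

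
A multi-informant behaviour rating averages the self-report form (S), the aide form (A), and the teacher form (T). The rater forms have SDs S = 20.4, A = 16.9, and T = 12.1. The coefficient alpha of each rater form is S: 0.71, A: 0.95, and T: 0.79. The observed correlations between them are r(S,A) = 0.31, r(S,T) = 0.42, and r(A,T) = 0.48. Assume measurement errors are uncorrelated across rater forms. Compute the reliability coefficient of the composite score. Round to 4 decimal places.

0.8869

Var(S+A+T) = 20.4² + 16.9² + 12.1² + 2·[20.4·16.9·0.31 + 20.4·12.1·0.42 + 16.9·12.1·0.48] = 848.18 + 617.407 = 1465.59.
With uncorrelated errors the cross-covariances are all true-score covariance, so they carry over unchanged; only the diagonal terms shrink to ρᵢσᵢ².
True-score variance = [20.4²·0.71 + 16.9²·0.95 + 12.1²·0.79] + 617.407 = 682.467 + 617.407 = 1299.87.
Reliability = 1299.87 / 1465.59 = 0.8869.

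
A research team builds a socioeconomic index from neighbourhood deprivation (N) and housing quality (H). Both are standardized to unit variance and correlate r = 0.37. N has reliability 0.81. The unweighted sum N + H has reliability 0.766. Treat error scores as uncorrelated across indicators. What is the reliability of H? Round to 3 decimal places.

0.549

Var(N+H) = 2 + 2·0.37 = 2.740.
True-score variance = ρ_N + ρ_H + 2·0.37, so 0.766 = (0.81 + ρ_H + 0.74) / 2.740.
ρ_H = 0.766·2.740 − 0.81 − 0.74 = 0.549.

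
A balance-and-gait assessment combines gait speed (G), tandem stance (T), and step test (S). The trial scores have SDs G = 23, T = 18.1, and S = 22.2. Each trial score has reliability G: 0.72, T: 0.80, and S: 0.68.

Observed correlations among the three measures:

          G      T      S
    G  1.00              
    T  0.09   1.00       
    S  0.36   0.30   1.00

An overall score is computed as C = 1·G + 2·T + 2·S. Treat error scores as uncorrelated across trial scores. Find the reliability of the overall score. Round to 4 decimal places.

Var(C) = 23² + 2²·18.1² + 2²·22.2² + 2·[2·23·18.1·0.09 + 2·23·22.2·0.36 + 4·18.1·22.2·0.30] = 3810.8 + 1849.5 = 5660.3.
Because errors are independent across components, Cov(Tᵢ,Tⱼ) = Cov(Xᵢ,Xⱼ); the off-diagonal part of the true-score variance is the same as above.
True-score variance = [23²·0.72 + 2²·18.1²·0.80 + 2²·22.2²·0.68] + 1849.5 = 2769.76 + 1849.5 = 4619.26.
Reliability = 4619.26 / 5660.3 = 0.8161.

0.8161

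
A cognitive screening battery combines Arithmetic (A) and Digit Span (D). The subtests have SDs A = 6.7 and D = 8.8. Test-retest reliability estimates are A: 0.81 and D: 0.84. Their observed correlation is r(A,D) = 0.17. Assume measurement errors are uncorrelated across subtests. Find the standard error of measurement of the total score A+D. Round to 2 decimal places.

Var(total) = 122.33 + 20.0464 = 142.376.
True-score variance = 101.411 + 20.0464 = 121.457, so reliability = 0.8531.
Error variance = 142.376 − 121.457 = 20.9195; SEM = √20.9195 = 4.57.

4.57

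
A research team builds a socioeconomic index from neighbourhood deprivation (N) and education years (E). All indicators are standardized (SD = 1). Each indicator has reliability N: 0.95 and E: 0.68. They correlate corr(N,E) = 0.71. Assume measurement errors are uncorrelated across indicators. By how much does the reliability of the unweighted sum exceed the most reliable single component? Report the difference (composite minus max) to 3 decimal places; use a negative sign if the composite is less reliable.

Var(sum) = 2 + 1.42 = 3.42; true-score variance = 1.63 + 1.42 = 3.05; composite reliability = 0.8918.
Max component reliability = 0.9500.
Difference = 0.8918 − 0.9500 = -0.058.

-0.058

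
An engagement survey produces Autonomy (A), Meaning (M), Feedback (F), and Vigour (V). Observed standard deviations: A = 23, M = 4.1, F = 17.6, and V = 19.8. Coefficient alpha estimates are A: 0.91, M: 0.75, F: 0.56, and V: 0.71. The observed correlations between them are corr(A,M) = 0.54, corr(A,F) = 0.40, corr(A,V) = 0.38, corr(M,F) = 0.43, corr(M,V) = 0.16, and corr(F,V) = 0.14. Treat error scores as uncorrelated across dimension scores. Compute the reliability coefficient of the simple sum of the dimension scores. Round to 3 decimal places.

Var(A+M+F+V) = 23² + 4.1² + 17.6² + 19.8² + 2·[23·4.1·0.54 + 23·17.6·0.40 + 23·19.8·0.38 + 4.1·17.6·0.43 + 4.1·19.8·0.16 + 17.6·19.8·0.14] = 1247.61 + 957.398 = 2205.01.
Under uncorrelated errors the observed covariances equal the true-score covariances, so only the own-variance terms attenuate.
True-score variance = [23²·0.91 + 4.1²·0.75 + 17.6²·0.56 + 19.8²·0.71] + 957.398 = 945.812 + 957.398 = 1903.21.
Reliability = 1903.21 / 2205.01 = 0.863.

0.863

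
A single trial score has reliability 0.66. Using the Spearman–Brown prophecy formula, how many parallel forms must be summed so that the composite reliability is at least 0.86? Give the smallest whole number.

4

k ≥ ρ*(1−ρ₁)/(ρ₁(1−ρ*)) = 0.86·0.34 / (0.66·0.14) = 3.165.
Smallest integer k = 4.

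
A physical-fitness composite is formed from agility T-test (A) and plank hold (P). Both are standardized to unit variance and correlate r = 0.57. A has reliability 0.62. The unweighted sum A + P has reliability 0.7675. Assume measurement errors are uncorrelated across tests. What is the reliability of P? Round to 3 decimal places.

0.650

Var(A+P) = 2 + 2·0.57 = 3.140.
True-score variance = ρ_A + ρ_P + 2·0.57, so 0.7675 = (0.62 + ρ_P + 1.14) / 3.140.
ρ_P = 0.7675·3.140 − 0.62 − 1.14 = 0.650.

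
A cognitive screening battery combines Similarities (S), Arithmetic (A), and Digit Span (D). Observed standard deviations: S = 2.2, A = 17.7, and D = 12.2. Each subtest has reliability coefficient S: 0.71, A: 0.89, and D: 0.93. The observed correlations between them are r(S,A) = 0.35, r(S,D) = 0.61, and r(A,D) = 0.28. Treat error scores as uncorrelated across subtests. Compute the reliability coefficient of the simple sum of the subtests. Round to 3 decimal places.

0.929

Var(S+A+D) = 2.2² + 17.7² + 12.2² + 2·[2.2·17.7·0.35 + 2.2·12.2·0.61 + 17.7·12.2·0.28] = 466.97 + 180.929 = 647.899.
Under uncorrelated errors the observed covariances equal the true-score covariances, so only the own-variance terms attenuate.
True-score variance = [2.2²·0.71 + 17.7²·0.89 + 12.2²·0.93] + 180.929 = 420.686 + 180.929 = 601.615.
Reliability = 601.615 / 647.899 = 0.929.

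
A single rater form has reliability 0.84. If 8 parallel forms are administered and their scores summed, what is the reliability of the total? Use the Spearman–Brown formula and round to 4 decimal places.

0.9767

ρ_k = kρ / (1 + (k−1)ρ) = 8·0.84 / (1 + 7·0.84) = 6.720 / 6.880 = 0.9767.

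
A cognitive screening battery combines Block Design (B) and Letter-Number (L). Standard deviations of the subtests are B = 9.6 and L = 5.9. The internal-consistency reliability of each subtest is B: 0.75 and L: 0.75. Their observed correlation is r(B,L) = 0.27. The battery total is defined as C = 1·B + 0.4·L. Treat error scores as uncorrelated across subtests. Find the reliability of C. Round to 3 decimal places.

Var(C) = 9.6² + 0.4²·5.9² + 2·[0.4·9.6·5.9·0.27] = 97.7296 + 12.2342 = 109.964.
Because errors are independent across components, Cov(Tᵢ,Tⱼ) = Cov(Xᵢ,Xⱼ); the off-diagonal part of the true-score variance is the same as above.
True-score variance = [9.6²·0.75 + 0.4²·5.9²·0.75] + 12.2342 = 73.2972 + 12.2342 = 85.5314.
Reliability = 85.5314 / 109.964 = 0.778.

0.778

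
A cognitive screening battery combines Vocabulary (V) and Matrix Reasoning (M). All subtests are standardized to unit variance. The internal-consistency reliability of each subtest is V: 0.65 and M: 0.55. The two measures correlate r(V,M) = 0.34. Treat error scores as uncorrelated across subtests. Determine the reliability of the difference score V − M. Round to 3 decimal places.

Var(V−M) = 1 + 1 − 2·0.34 = 2 − 0.68 = 1.32.
Under uncorrelated errors the observed covariances equal the true-score covariances, so only the own-variance terms attenuate.
True-score variance = [0.65 + 0.55] − 0.68 = 1.2 − 0.68 = 0.52.
Reliability = 0.52 / 1.32 = 0.394.

0.394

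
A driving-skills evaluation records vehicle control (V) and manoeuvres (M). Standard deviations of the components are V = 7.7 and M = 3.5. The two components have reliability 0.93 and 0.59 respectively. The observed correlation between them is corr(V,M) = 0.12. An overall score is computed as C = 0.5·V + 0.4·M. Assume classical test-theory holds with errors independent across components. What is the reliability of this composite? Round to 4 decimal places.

Var(C) = 0.5²·7.7² + 0.4²·3.5² + 2·[0.2·7.7·3.5·0.12] = 16.7825 + 1.2936 = 18.0761.
Under uncorrelated errors the observed covariances equal the true-score covariances, so only the own-variance terms attenuate.
True-score variance = [0.5²·7.7²·0.93 + 0.4²·3.5²·0.59] + 1.2936 = 14.9413 + 1.2936 = 16.2349.
Reliability = 16.2349 / 18.0761 = 0.8981.

0.8981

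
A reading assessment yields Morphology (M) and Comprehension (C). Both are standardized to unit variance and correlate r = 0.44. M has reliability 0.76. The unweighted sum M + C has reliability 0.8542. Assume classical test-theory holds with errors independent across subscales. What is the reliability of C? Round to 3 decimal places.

0.820

Var(M+C) = 2 + 2·0.44 = 2.880.
True-score variance = ρ_M + ρ_C + 2·0.44, so 0.8542 = (0.76 + ρ_C + 0.88) / 2.880.
ρ_C = 0.8542·2.880 − 0.76 − 0.88 = 0.820.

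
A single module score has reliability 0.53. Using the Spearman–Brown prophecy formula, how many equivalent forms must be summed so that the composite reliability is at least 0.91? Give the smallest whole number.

k ≥ ρ*(1−ρ₁)/(ρ₁(1−ρ*)) = 0.91·0.47 / (0.53·0.09) = 8.966.
Smallest integer k = 9.

9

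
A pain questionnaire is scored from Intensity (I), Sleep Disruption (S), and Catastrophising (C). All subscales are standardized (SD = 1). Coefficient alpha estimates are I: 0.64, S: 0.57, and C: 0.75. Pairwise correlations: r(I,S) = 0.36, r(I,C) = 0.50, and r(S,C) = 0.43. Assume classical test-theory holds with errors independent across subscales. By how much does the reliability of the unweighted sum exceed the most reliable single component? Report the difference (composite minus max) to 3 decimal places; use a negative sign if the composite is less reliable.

Var(sum) = 3 + 2.58 = 5.58; true-score variance = 1.96 + 2.58 = 4.54; composite reliability = 0.8136.
Max component reliability = 0.7500.
Difference = 0.8136 − 0.7500 = 0.064.

0.064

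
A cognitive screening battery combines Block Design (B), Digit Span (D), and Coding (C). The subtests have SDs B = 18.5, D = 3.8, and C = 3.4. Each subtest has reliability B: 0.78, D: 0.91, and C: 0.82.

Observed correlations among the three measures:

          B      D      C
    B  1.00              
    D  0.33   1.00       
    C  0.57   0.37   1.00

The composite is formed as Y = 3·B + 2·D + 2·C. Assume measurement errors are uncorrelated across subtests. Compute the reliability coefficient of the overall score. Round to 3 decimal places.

0.824

Var(Y) = 3²·18.5² + 2²·3.8² + 2²·3.4² + 2·[6·18.5·3.8·0.33 + 6·18.5·3.4·0.57 + 4·3.8·3.4·0.37] = 3184.25 + 746.867 = 3931.12.
Under uncorrelated errors the observed covariances equal the true-score covariances, so only the own-variance terms attenuate.
True-score variance = [3²·18.5²·0.78 + 2²·3.8²·0.91 + 2²·3.4²·0.82] + 746.867 = 2493.07 + 746.867 = 3239.94.
Reliability = 3239.94 / 3931.12 = 0.824.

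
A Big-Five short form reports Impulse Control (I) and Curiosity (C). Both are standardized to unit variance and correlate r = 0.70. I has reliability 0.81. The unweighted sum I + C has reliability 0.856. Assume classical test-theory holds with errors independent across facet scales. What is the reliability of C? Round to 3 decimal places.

Var(I+C) = 2 + 2·0.70 = 3.400.
True-score variance = ρ_I + ρ_C + 2·0.70, so 0.856 = (0.81 + ρ_C + 1.40) / 3.400.
ρ_C = 0.856·3.400 − 0.81 − 1.40 = 0.700.

0.700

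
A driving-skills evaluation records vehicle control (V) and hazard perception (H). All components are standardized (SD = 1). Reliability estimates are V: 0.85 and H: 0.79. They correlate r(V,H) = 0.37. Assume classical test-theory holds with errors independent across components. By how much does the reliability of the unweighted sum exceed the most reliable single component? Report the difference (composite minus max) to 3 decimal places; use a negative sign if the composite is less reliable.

Var(sum) = 2 + 0.74 = 2.74; true-score variance = 1.64 + 0.74 = 2.38; composite reliability = 0.8686.
Max component reliability = 0.8500.
Difference = 0.8686 − 0.8500 = 0.019.

0.019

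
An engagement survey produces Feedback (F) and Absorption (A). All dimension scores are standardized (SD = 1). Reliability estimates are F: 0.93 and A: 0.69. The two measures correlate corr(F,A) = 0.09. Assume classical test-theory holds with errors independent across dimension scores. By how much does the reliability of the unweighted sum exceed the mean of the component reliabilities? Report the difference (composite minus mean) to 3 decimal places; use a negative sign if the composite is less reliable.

0.016

Var(sum) = 2 + 0.18 = 2.18; true-score variance = 1.62 + 0.18 = 1.8; composite reliability = 0.8257.
Mean component reliability = 0.8100.
Difference = 0.8257 − 0.8100 = 0.016.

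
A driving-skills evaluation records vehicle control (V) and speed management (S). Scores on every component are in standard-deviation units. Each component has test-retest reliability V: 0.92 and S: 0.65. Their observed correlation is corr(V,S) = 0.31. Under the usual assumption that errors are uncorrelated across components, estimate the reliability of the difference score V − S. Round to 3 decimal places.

Var(V−S) = 1 + 1 − 2·0.31 = 2 − 0.62 = 1.38.
Under uncorrelated errors the observed covariances equal the true-score covariances, so only the own-variance terms attenuate.
True-score variance = [0.92 + 0.65] − 0.62 = 1.57 − 0.62 = 0.95.
Reliability = 0.95 / 1.38 = 0.688.

0.688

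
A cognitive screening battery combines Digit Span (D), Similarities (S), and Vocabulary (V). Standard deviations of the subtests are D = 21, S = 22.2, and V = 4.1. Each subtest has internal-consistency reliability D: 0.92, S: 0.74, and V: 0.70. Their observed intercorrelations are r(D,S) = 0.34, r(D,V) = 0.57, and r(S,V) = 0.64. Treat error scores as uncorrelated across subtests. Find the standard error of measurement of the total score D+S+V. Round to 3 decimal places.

12.979

Var(total) = 950.65 + 531.676 = 1482.33.
True-score variance = 782.189 + 531.676 = 1313.86, so reliability = 0.8864.
Error variance = 1482.33 − 1313.86 = 168.461; SEM = √168.461 = 12.979.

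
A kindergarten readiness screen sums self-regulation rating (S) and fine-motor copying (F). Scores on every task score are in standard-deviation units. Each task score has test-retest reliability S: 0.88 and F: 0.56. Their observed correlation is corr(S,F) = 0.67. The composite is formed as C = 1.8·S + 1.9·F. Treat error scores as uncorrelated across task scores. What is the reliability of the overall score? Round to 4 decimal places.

0.8271

Var(C) = 1.8² + 1.9² + 2·[3.42·0.67] = 6.85 + 4.5828 = 11.4328.
With uncorrelated errors the cross-covariances are all true-score covariance, so they carry over unchanged; only the diagonal terms shrink to ρᵢσᵢ².
True-score variance = [1.8²·0.88 + 1.9²·0.56] + 4.5828 = 4.8728 + 4.5828 = 9.4556.
Reliability = 9.4556 / 11.4328 = 0.8271.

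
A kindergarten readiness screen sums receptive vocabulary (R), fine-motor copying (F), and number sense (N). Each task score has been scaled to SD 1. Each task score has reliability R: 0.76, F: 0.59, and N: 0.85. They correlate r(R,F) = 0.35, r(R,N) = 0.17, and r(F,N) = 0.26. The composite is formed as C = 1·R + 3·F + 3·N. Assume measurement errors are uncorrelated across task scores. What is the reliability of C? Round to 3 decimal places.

Var(C) = 1 + 3² + 3² + 2·[3·0.35 + 3·0.17 + 9·0.26] = 19 + 7.8 = 26.8.
Under uncorrelated errors the observed covariances equal the true-score covariances, so only the own-variance terms attenuate.
True-score variance = [0.76 + 3²·0.59 + 3²·0.85] + 7.8 = 13.72 + 7.8 = 21.52.
Reliability = 21.52 / 26.8 = 0.803.

0.803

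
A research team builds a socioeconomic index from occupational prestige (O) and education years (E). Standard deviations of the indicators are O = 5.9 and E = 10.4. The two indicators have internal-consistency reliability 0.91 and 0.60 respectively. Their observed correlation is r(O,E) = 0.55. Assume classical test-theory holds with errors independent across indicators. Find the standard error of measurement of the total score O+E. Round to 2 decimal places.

6.81

Var(total) = 142.97 + 67.496 = 210.466.
True-score variance = 96.5731 + 67.496 = 164.069, so reliability = 0.7796.
Error variance = 210.466 − 164.069 = 46.3969; SEM = √46.3969 = 6.81.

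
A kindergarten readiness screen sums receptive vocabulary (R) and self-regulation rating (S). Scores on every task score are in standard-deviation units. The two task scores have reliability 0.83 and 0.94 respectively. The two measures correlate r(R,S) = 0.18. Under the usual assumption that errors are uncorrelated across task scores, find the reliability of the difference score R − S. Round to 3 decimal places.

0.860

Var(R−S) = 1 + 1 − 2·0.18 = 2 − 0.36 = 1.64.
Under uncorrelated errors the observed covariances equal the true-score covariances, so only the own-variance terms attenuate.
True-score variance = [0.83 + 0.94] − 0.36 = 1.77 − 0.36 = 1.41.
Reliability = 1.41 / 1.64 = 0.860.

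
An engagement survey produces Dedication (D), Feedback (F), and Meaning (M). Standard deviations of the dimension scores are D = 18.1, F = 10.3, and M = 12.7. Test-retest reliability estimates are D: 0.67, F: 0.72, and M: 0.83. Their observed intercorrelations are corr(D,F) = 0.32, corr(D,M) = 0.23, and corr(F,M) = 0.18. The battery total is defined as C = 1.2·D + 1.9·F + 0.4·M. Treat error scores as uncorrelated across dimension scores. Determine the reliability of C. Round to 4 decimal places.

0.7843

Var(C) = 1.2²·18.1² + 1.9²·10.3² + 0.4²·12.7² + 2·[2.28·18.1·10.3·0.32 + 0.48·18.1·12.7·0.23 + 0.76·10.3·12.7·0.18] = 880.55 + 358.584 = 1239.13.
Because errors are independent across components, Cov(Tᵢ,Tⱼ) = Cov(Xᵢ,Xⱼ); the off-diagonal part of the true-score variance is the same as above.
True-score variance = [1.2²·18.1²·0.67 + 1.9²·10.3²·0.72 + 0.4²·12.7²·0.83] + 358.584 = 613.247 + 358.584 = 971.83.
Reliability = 971.83 / 1239.13 = 0.7843.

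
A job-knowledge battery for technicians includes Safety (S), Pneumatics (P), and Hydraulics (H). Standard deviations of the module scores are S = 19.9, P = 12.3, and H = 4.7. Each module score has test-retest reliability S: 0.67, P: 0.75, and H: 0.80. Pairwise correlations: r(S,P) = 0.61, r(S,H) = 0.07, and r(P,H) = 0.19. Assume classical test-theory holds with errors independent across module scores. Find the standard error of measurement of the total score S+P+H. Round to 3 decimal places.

13.150

Var(total) = 569.39 + 333.681 = 903.071.
True-score variance = 396.466 + 333.681 = 730.148, so reliability = 0.8085.
Error variance = 903.071 − 730.148 = 172.924; SEM = √172.924 = 13.150.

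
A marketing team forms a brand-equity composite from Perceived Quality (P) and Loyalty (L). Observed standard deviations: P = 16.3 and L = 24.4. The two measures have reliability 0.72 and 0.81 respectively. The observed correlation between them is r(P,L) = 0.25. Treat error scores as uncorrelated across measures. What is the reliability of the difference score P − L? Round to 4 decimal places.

0.7168

Var(P−L) = 16.3² + 24.4² − 2·16.3·24.4·0.25 = 861.05 − 198.86 = 662.19.
With uncorrelated errors the cross-covariances are all true-score covariance, so they carry over unchanged; only the diagonal terms shrink to ρᵢσᵢ².
True-score variance = [16.3²·0.72 + 24.4²·0.81] − 198.86 = 673.538 − 198.86 = 474.678.
Reliability = 474.678 / 662.19 = 0.7168.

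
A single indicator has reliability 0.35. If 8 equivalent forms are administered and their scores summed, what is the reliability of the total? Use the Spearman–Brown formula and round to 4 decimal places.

ρ_k = kρ / (1 + (k−1)ρ) = 8·0.35 / (1 + 7·0.35) = 2.800 / 3.450 = 0.8116.

0.8116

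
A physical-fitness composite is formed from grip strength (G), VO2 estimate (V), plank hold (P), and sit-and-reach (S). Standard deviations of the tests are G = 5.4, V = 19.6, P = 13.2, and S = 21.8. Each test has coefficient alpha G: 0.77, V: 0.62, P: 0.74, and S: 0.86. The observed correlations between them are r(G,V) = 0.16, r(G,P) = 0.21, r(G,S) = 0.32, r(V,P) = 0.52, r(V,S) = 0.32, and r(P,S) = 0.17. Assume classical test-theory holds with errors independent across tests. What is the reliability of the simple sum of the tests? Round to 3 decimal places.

0.856

Var(G+V+P+S) = 5.4² + 19.6² + 13.2² + 21.8² + 2·[5.4·19.6·0.16 + 5.4·13.2·0.21 + 5.4·21.8·0.32 + 19.6·13.2·0.52 + 19.6·21.8·0.32 + 13.2·21.8·0.17] = 1062.8 + 779.514 = 1842.31.
Because errors are independent across components, Cov(Tᵢ,Tⱼ) = Cov(Xᵢ,Xⱼ); the off-diagonal part of the true-score variance is the same as above.
True-score variance = [5.4²·0.77 + 19.6²·0.62 + 13.2²·0.74 + 21.8²·0.86] + 779.514 = 798.276 + 779.514 = 1577.79.
Reliability = 1577.79 / 1842.31 = 0.856.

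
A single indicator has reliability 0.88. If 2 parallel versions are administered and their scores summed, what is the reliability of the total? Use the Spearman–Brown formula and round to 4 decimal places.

ρ_k = kρ / (1 + (k−1)ρ) = 2·0.88 / (1 + 1·0.88) = 1.760 / 1.880 = 0.9362.

0.9362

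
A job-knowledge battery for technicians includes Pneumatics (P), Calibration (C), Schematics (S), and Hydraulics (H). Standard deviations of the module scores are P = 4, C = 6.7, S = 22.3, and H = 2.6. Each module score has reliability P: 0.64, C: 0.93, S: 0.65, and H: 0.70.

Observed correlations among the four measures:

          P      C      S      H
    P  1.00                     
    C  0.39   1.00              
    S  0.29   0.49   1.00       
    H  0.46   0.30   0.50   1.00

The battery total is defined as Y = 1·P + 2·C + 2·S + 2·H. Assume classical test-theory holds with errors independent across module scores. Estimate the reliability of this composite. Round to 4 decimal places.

Var(Y) = 4² + 2²·6.7² + 2²·22.3² + 2²·2.6² + 2·[2·4·6.7·0.39 + 2·4·22.3·0.29 + 2·4·2.6·0.46 + 4·6.7·22.3·0.49 + 4·6.7·2.6·0.30 + 4·22.3·2.6·0.50] = 2211.76 + 1023.83 = 3235.59.
With uncorrelated errors the cross-covariances are all true-score covariance, so they carry over unchanged; only the diagonal terms shrink to ρᵢσᵢ².
True-score variance = [4²·0.64 + 2²·6.7²·0.93 + 2²·22.3²·0.65 + 2²·2.6²·0.70] + 1023.83 = 1489.11 + 1023.83 = 2512.94.
Reliability = 2512.94 / 3235.59 = 0.7767.

0.7767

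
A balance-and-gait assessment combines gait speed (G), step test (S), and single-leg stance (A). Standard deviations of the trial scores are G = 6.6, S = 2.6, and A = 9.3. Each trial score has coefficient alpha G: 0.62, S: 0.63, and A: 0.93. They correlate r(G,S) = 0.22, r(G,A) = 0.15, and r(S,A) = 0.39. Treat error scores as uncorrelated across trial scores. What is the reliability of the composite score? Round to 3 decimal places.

Var(G+S+A) = 6.6² + 2.6² + 9.3² + 2·[6.6·2.6·0.22 + 6.6·9.3·0.15 + 2.6·9.3·0.39] = 136.81 + 44.8248 = 181.635.
Because errors are independent across components, Cov(Tᵢ,Tⱼ) = Cov(Xᵢ,Xⱼ); the off-diagonal part of the true-score variance is the same as above.
True-score variance = [6.6²·0.62 + 2.6²·0.63 + 9.3²·0.93] + 44.8248 = 111.702 + 44.8248 = 156.527.
Reliability = 156.527 / 181.635 = 0.862.

0.862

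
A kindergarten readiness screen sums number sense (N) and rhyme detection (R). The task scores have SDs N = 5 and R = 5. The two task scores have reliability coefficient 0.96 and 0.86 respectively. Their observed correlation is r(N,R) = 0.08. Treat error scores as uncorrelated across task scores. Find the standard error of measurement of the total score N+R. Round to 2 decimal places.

Var(total) = 50 + 4 = 54.
True-score variance = 45.5 + 4 = 49.5, so reliability = 0.9167.
Error variance = 54 − 49.5 = 4.5; SEM = √4.5 = 2.12.

2.12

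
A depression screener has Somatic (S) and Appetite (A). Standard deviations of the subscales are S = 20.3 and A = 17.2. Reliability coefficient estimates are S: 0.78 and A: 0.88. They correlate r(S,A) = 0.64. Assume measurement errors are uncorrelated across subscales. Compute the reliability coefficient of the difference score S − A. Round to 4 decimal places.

0.5166

Var(S−A) = 20.3² + 17.2² − 2·20.3·17.2·0.64 = 707.93 − 446.925 = 261.005.
Under uncorrelated errors the observed covariances equal the true-score covariances, so only the own-variance terms attenuate.
True-score variance = [20.3²·0.78 + 17.2²·0.88] − 446.925 = 581.769 − 446.925 = 134.845.
Reliability = 134.845 / 261.005 = 0.5166.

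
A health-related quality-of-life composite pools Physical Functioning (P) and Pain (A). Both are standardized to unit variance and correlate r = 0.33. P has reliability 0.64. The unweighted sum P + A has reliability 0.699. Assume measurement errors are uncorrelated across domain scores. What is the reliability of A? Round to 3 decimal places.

Var(P+A) = 2 + 2·0.33 = 2.660.
True-score variance = ρ_P + ρ_A + 2·0.33, so 0.699 = (0.64 + ρ_A + 0.66) / 2.660.
ρ_A = 0.699·2.660 − 0.64 − 0.66 = 0.559.

0.559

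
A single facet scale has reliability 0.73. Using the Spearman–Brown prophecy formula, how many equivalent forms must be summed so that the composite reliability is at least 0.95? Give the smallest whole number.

8

k ≥ ρ*(1−ρ₁)/(ρ₁(1−ρ*)) = 0.95·0.27 / (0.73·0.05) = 7.027.
Smallest integer k = 8.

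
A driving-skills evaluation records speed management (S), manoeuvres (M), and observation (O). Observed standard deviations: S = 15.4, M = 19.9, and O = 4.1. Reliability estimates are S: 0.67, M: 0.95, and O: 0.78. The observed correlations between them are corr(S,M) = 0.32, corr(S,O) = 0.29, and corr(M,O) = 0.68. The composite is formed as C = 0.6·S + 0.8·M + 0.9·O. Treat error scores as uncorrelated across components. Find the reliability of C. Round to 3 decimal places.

0.920

Var(C) = 0.6²·15.4² + 0.8²·19.9² + 0.9²·4.1² + 2·[0.48·15.4·19.9·0.32 + 0.54·15.4·4.1·0.29 + 0.72·19.9·4.1·0.68] = 352.44 + 193.813 = 546.253.
Because errors are independent across components, Cov(Tᵢ,Tⱼ) = Cov(Xᵢ,Xⱼ); the off-diagonal part of the true-score variance is the same as above.
True-score variance = [0.6²·15.4²·0.67 + 0.8²·19.9²·0.95 + 0.9²·4.1²·0.78] + 193.813 = 308.598 + 193.813 = 502.411.
Reliability = 502.411 / 546.253 = 0.920.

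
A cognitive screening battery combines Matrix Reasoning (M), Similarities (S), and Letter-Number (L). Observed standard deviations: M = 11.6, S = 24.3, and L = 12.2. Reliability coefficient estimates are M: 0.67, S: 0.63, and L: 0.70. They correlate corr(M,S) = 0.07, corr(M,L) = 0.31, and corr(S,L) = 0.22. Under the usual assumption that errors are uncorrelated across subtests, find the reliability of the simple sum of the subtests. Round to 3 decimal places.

0.728

Var(M+S+L) = 11.6² + 24.3² + 12.2² + 2·[11.6·24.3·0.07 + 11.6·12.2·0.31 + 24.3·12.2·0.22] = 873.89 + 257.648 = 1131.54.
Under uncorrelated errors the observed covariances equal the true-score covariances, so only the own-variance terms attenuate.
True-score variance = [11.6²·0.67 + 24.3²·0.63 + 12.2²·0.70] + 257.648 = 566.352 + 257.648 = 824.
Reliability = 824 / 1131.54 = 0.728.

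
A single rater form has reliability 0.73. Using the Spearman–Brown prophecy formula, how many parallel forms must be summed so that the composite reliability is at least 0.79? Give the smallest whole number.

k ≥ ρ*(1−ρ₁)/(ρ₁(1−ρ*)) = 0.79·0.27 / (0.73·0.21) = 1.391.
Smallest integer k = 2.

2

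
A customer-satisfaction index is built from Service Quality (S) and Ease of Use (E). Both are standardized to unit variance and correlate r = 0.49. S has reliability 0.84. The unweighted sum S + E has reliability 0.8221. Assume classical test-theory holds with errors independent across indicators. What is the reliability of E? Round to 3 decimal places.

0.630

Var(S+E) = 2 + 2·0.49 = 2.980.
True-score variance = ρ_S + ρ_E + 2·0.49, so 0.8221 = (0.84 + ρ_E + 0.98) / 2.980.
ρ_E = 0.8221·2.980 − 0.84 − 0.98 = 0.630.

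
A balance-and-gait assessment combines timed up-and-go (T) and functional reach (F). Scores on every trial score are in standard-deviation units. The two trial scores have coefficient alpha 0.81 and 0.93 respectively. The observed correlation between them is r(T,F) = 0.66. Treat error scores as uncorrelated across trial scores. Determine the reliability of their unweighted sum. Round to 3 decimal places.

0.922

Var(T+F) = 2 + 2·[0.66] = 2 + 1.32 = 3.32.
Because errors are independent across components, Cov(Tᵢ,Tⱼ) = Cov(Xᵢ,Xⱼ); the off-diagonal part of the true-score variance is the same as above.
True-score variance = [0.81 + 0.93] + 1.32 = 1.74 + 1.32 = 3.06.
Reliability = 3.06 / 3.32 = 0.922.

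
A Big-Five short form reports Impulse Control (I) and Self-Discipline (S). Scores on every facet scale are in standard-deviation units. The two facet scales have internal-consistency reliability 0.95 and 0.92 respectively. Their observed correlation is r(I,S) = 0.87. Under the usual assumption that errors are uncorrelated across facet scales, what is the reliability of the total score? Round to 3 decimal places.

Var(I+S) = 2 + 2·[0.87] = 2 + 1.74 = 3.74.
Because errors are independent across components, Cov(Tᵢ,Tⱼ) = Cov(Xᵢ,Xⱼ); the off-diagonal part of the true-score variance is the same as above.
True-score variance = [0.95 + 0.92] + 1.74 = 1.87 + 1.74 = 3.61.
Reliability = 3.61 / 3.74 = 0.965.

0.965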